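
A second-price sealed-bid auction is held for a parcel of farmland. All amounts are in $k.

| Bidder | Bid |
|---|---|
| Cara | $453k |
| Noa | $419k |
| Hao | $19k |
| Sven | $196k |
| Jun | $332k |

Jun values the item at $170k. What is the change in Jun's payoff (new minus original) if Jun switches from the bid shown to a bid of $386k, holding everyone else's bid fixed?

$0k

The highest bid among the other bidders is $453k; Jun's bid doesn't change that.
Original bid $332k: Jun is not highest (top rival bid is $453k); payoff $0k.
Alternative bid $386k: Jun is not highest (top rival bid is $453k); payoff $0k.
Change in payoff = $0k − ($0k) = $0k.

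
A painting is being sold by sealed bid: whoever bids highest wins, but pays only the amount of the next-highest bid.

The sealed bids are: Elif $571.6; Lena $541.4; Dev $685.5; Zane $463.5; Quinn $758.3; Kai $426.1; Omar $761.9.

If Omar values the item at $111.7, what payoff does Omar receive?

−$646.6

Highest bid: Omar at $761.9, so Omar wins.
Second-highest bid: Quinn at $758.3 — that is the price the winner pays.
Omar's payoff = value − price = $111.7 − $758.3 = −$646.6.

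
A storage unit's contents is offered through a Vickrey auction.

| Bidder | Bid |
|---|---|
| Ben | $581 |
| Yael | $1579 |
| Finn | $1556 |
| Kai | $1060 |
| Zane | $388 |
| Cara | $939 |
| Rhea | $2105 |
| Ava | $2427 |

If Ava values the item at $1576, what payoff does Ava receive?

Highest bid: Ava at $2427, so Ava wins.
Second-highest bid: Rhea at $2105 — that is the price the winner pays.
Ava's payoff = value − price = $1576 − $2105 = −$529.

−$529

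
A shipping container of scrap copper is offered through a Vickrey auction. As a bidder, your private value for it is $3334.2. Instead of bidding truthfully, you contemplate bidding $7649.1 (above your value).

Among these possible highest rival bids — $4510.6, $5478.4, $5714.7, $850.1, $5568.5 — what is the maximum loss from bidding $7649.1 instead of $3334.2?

$4510.6: truthful gives $0, deviation gives −$1176.4 → loss $1176.4.
$5478.4: truthful gives $0, deviation gives −$2144.2 → loss $2144.2.
$5714.7: truthful gives $0, deviation gives −$2380.5 → loss $2380.5.
$850.1: same outcome either way → loss $0.
$5568.5: truthful gives $0, deviation gives −$2234.3 → loss $2234.3.
Maximum loss: $2380.5.

$2380.5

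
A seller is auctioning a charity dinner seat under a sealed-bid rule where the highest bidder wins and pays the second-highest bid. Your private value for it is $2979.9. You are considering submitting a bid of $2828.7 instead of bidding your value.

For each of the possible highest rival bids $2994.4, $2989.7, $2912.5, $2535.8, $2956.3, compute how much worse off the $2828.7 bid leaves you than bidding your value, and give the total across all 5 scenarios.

$91

The deviation costs you only when the competing bid falls strictly between $2828.7 and $2979.9; elsewhere both bids give the same outcome.
$2994.4: outcomes coincide → loss $0.
$2989.7: outcomes coincide → loss $0.
$2912.5: truthful payoff $67.4, deviation payoff $0 → loss $67.4.
$2535.8: outcomes coincide → loss $0.
$2956.3: truthful payoff $23.6, deviation payoff $0 → loss $23.6.
Total loss = $67.4 + $23.6 = $91.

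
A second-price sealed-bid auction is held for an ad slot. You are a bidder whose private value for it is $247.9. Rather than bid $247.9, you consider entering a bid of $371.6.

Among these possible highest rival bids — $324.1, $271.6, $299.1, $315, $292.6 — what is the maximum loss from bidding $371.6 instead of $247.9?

$76.2

$324.1: truthful gives $0, deviation gives −$76.2 → loss $76.2.
$271.6: truthful gives $0, deviation gives −$23.7 → loss $23.7.
$299.1: truthful gives $0, deviation gives −$51.2 → loss $51.2.
$315: truthful gives $0, deviation gives −$67.1 → loss $67.1.
$292.6: truthful gives $0, deviation gives −$44.7 → loss $44.7.
Maximum loss: $76.2.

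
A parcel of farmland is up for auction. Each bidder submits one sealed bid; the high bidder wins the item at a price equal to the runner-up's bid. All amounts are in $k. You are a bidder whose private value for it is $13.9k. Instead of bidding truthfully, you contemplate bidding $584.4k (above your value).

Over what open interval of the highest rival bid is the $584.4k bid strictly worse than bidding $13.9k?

If the competing bid is below $13.9k, both bids win at the same price — no difference.
If it is above $584.4k, both bids lose — no difference.
If it lies strictly between $13.9k and $584.4k, bidding your value loses (payoff 0) while bidding $584.4k wins at a price above your value (payoff negative).
So the deviation strictly hurts on the open interval ($13.9k, $584.4k).
Truthful bidding weakly dominates here: raising your bid can only win items priced above your value, and lowering it can only forfeit items priced below.

($13.9k, $584.4k)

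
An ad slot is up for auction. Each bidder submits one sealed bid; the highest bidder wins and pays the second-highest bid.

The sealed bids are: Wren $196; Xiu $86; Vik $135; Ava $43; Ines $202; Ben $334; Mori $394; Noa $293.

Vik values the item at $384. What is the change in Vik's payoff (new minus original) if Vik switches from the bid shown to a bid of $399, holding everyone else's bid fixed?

The highest bid among the other bidders is $394; Vik's bid doesn't change that.
Original bid $135: Vik is not highest (top rival bid is $394); payoff $0.
Alternative bid $399: Vik is highest, pays the top rival bid $394; payoff $384 − $394 = −$10.
Change in payoff = −$10 − ($0) = −$10.

−$10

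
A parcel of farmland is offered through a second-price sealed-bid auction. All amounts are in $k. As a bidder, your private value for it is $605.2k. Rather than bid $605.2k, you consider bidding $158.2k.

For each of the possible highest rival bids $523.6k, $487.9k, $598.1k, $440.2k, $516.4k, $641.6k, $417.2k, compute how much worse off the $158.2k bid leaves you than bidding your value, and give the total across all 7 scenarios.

$647.8k

The deviation costs you only when the competing bid falls strictly between $158.2k and $605.2k; elsewhere both bids give the same outcome.
$523.6k: truthful payoff $81.6k, deviation payoff $0k → loss $81.6k.
$487.9k: truthful payoff $117.3k, deviation payoff $0k → loss $117.3k.
$598.1k: truthful payoff $7.1k, deviation payoff $0k → loss $7.1k.
$440.2k: truthful payoff $165k, deviation payoff $0k → loss $165k.
$516.4k: truthful payoff $88.8k, deviation payoff $0k → loss $88.8k.
$641.6k: outcomes coincide → loss $0k.
$417.2k: truthful payoff $188k, deviation payoff $0k → loss $188k.
Total loss = $81.6k + $117.3k + $7.1k + $165k + $88.8k + $188k = $647.8k.
Because the price is fixed by the runner-up's bid, deviating from your value can only change a good outcome into a bad one — never the reverse.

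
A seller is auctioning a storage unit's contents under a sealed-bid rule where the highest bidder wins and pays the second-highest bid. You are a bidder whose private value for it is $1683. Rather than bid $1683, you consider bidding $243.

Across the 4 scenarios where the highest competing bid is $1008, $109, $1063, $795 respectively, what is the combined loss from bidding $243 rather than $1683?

The deviation costs you only when the competing bid falls strictly between $243 and $1683; elsewhere both bids give the same outcome.
$1008: truthful payoff $675, deviation payoff $0 → loss $675.
$109: outcomes coincide → loss $0.
$1063: truthful payoff $620, deviation payoff $0 → loss $620.
$795: truthful payoff $888, deviation payoff $0 → loss $888.
Total loss = $675 + $620 + $888 = $2183.
In a second-price auction your bid sets only whether you win, not what you pay, so bidding your true value is weakly dominant.

$2183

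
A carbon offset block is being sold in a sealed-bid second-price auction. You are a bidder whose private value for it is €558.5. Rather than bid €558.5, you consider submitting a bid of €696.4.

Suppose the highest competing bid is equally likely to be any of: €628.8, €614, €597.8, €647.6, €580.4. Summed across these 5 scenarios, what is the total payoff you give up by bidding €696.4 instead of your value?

The deviation costs you only when the competing bid falls strictly between €558.5 and €696.4; elsewhere both bids give the same outcome.
€628.8: truthful payoff €0, deviation payoff −€70.3 → loss €70.3.
€614: truthful payoff €0, deviation payoff −€55.5 → loss €55.5.
€597.8: truthful payoff €0, deviation payoff −€39.3 → loss €39.3.
€647.6: truthful payoff €0, deviation payoff −€89.1 → loss €89.1.
€580.4: truthful payoff €0, deviation payoff −€21.9 → loss €21.9.
Total loss = €70.3 + €55.5 + €39.3 + €89.1 + €21.9 = €276.1.

€276.1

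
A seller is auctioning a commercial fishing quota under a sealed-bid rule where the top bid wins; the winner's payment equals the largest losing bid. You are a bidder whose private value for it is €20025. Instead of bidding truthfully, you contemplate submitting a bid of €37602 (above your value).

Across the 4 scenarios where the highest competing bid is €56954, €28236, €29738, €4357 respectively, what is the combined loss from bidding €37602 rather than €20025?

€17924

The deviation costs you only when the competing bid falls strictly between €20025 and €37602; elsewhere both bids give the same outcome.
€56954: outcomes coincide → loss €0.
€28236: truthful payoff €0, deviation payoff −€8211 → loss €8211.
€29738: truthful payoff €0, deviation payoff −€9713 → loss €9713.
€4357: outcomes coincide → loss €0.
Total loss = €8211 + €9713 = €17924.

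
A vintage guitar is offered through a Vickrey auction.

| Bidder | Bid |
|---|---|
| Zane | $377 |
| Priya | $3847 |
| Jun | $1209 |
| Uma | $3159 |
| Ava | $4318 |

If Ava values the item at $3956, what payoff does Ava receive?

$109

Highest bid: Ava at $4318, so Ava wins.
Second-highest bid: Priya at $3847 — that is the price the winner pays.
Ava's payoff = value − price = $3956 − $3847 = $109.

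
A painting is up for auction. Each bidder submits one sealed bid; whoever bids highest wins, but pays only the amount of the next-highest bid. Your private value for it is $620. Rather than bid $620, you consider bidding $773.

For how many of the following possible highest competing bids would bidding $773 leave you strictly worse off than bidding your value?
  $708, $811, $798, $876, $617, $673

2

The deviation hurts exactly when the highest competing bid lies strictly between $620 and $773 — overbidding then wins at a price above your value.
$708: inside the interval → strictly worse (loss $88).
$811: above both → same outcome either way.
$798: above both → same outcome either way.
$876: above both → same outcome either way.
$617: below both → same outcome either way.
$673: inside the interval → strictly worse (loss $53).
Count: 2.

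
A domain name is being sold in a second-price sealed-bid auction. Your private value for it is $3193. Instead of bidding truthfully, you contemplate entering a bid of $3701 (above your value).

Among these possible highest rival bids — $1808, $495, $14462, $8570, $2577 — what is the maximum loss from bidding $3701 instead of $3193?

$0

$1808: same outcome either way → loss $0.
$495: same outcome either way → loss $0.
$14462: same outcome either way → loss $0.
$8570: same outcome either way → loss $0.
$2577: same outcome either way → loss $0.
Maximum loss: $0.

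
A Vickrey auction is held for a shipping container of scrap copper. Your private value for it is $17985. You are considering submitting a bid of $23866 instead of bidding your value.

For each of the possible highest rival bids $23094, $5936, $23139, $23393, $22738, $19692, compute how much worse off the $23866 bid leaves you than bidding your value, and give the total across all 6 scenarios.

$22131

The deviation costs you only when the competing bid falls strictly between $17985 and $23866; elsewhere both bids give the same outcome.
$23094: truthful payoff $0, deviation payoff −$5109 → loss $5109.
$5936: outcomes coincide → loss $0.
$23139: truthful payoff $0, deviation payoff −$5154 → loss $5154.
$23393: truthful payoff $0, deviation payoff −$5408 → loss $5408.
$22738: truthful payoff $0, deviation payoff −$4753 → loss $4753.
$19692: truthful payoff $0, deviation payoff −$1707 → loss $1707.
Total loss = $5109 + $5154 + $5408 + $4753 + $1707 = $22131.
In a second-price auction your bid sets only whether you win, not what you pay, so bidding your true value is weakly dominant.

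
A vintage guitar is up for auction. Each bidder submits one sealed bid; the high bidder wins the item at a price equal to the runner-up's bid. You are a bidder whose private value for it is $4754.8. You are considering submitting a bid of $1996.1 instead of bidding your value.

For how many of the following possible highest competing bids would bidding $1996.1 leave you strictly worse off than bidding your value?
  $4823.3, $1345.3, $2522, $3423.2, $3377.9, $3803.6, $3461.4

5

The deviation hurts exactly when the highest competing bid lies strictly between $1996.1 and $4754.8 — underbidding then forfeits a profitable win.
$4823.3: above both → same outcome either way.
$1345.3: below both → same outcome either way.
$2522: inside the interval → strictly worse (loss $2232.8).
$3423.2: inside the interval → strictly worse (loss $1331.6).
$3377.9: inside the interval → strictly worse (loss $1376.9).
$3803.6: inside the interval → strictly worse (loss $951.2).
$3461.4: inside the interval → strictly worse (loss $1293.4).
Count: 5.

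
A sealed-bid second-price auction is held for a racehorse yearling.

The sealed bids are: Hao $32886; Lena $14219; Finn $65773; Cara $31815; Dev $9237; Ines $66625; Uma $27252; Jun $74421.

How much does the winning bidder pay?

Highest bid: Jun at $74421, so Jun wins.
Second-highest bid: Ines at $66625 — that is the price the winner pays.

$66625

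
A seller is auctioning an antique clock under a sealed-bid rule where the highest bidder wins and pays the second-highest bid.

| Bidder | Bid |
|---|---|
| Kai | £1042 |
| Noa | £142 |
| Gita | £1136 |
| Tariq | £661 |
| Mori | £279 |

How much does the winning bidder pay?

Highest bid: Gita at £1136, so Gita wins.
Second-highest bid: Kai at £1042 — that is the price the winner pays.

£1042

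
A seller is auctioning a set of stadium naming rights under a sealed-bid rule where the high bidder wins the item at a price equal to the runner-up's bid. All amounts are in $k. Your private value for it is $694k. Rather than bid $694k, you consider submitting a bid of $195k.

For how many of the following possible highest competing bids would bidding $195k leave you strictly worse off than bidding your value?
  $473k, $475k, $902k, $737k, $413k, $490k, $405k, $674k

The deviation hurts exactly when the highest competing bid lies strictly between $195k and $694k — underbidding then forfeits a profitable win.
$473k: inside the interval → strictly worse (loss $221k).
$475k: inside the interval → strictly worse (loss $219k).
$902k: above both → same outcome either way.
$737k: above both → same outcome either way.
$413k: inside the interval → strictly worse (loss $281k).
$490k: inside the interval → strictly worse (loss $204k).
$405k: inside the interval → strictly worse (loss $289k).
$674k: inside the interval → strictly worse (loss $20k).
Count: 6.

6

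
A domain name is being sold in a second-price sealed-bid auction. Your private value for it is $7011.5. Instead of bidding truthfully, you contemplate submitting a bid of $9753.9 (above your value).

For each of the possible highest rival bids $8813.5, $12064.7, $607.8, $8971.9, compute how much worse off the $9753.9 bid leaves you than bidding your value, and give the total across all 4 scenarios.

$3762.4

The deviation costs you only when the competing bid falls strictly between $7011.5 and $9753.9; elsewhere both bids give the same outcome.
$8813.5: truthful payoff $0, deviation payoff −$1802 → loss $1802.
$12064.7: outcomes coincide → loss $0.
$607.8: outcomes coincide → loss $0.
$8971.9: truthful payoff $0, deviation payoff −$1960.4 → loss $1960.4.
Total loss = $1802 + $1960.4 = $3762.4.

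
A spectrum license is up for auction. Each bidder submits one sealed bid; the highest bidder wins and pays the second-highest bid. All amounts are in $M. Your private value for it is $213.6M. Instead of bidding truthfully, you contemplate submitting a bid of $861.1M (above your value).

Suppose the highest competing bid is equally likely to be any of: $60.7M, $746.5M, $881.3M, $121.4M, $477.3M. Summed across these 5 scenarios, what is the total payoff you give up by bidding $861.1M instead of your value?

$796.6M

The deviation costs you only when the competing bid falls strictly between $213.6M and $861.1M; elsewhere both bids give the same outcome.
$60.7M: outcomes coincide → loss $0M.
$746.5M: truthful payoff $0M, deviation payoff −$532.9M → loss $532.9M.
$881.3M: outcomes coincide → loss $0M.
$121.4M: outcomes coincide → loss $0M.
$477.3M: truthful payoff $0M, deviation payoff −$263.7M → loss $263.7M.
Total loss = $532.9M + $263.7M = $796.6M.
Because the price is fixed by the runner-up's bid, deviating from your value can only change a good outcome into a bad one — never the reverse.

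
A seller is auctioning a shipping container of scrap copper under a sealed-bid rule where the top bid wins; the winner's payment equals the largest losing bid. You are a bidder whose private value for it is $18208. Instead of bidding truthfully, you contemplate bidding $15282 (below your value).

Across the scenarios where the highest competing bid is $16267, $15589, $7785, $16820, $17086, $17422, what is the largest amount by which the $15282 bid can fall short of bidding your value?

$2619

$16267: truthful gives $1941, deviation gives $0 → loss $1941.
$15589: truthful gives $2619, deviation gives $0 → loss $2619.
$7785: same outcome either way → loss $0.
$16820: truthful gives $1388, deviation gives $0 → loss $1388.
$17086: truthful gives $1122, deviation gives $0 → loss $1122.
$17422: truthful gives $786, deviation gives $0 → loss $786.
Maximum loss: $2619.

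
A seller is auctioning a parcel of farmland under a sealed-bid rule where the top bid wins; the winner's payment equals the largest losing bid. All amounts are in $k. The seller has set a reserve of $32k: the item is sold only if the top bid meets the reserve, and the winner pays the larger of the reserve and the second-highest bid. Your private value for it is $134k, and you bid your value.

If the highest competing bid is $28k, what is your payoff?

Your bid $134k is the highest and exceeds the reserve.
Price = max(second-highest bid, reserve) = max($28k, $32k) = $32k.
Payoff = $134k − $32k = $102k.

$102k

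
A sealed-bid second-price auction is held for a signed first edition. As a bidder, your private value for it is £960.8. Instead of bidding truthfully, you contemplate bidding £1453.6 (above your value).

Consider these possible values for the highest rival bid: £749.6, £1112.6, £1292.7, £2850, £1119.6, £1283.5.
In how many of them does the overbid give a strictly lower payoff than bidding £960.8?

The deviation hurts exactly when the highest competing bid lies strictly between £960.8 and £1453.6 — overbidding then wins at a price above your value.
£749.6: below both → same outcome either way.
£1112.6: inside the interval → strictly worse (loss £151.8).
£1292.7: inside the interval → strictly worse (loss £331.9).
£2850: above both → same outcome either way.
£1119.6: inside the interval → strictly worse (loss £158.8).
£1283.5: inside the interval → strictly worse (loss £322.7).
Count: 4.

4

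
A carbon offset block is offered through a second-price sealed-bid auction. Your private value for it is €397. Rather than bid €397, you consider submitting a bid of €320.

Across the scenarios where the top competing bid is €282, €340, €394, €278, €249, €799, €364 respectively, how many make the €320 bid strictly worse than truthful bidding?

The deviation hurts exactly when the highest competing bid lies strictly between €320 and €397 — underbidding then forfeits a profitable win.
€282: below both → same outcome either way.
€340: inside the interval → strictly worse (loss €57).
€394: inside the interval → strictly worse (loss €3).
€278: below both → same outcome either way.
€249: below both → same outcome either way.
€799: above both → same outcome either way.
€364: inside the interval → strictly worse (loss €33).
Count: 3.

3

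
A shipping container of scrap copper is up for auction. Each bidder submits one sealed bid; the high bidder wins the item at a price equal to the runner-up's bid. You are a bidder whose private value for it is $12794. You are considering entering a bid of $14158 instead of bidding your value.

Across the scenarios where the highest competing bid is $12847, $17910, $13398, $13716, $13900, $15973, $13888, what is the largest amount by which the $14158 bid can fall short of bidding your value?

$1106

$12847: truthful gives $0, deviation gives −$53 → loss $53.
$17910: same outcome either way → loss $0.
$13398: truthful gives $0, deviation gives −$604 → loss $604.
$13716: truthful gives $0, deviation gives −$922 → loss $922.
$13900: truthful gives $0, deviation gives −$1106 → loss $1106.
$15973: same outcome either way → loss $0.
$13888: truthful gives $0, deviation gives −$1094 → loss $1094.
Maximum loss: $1106.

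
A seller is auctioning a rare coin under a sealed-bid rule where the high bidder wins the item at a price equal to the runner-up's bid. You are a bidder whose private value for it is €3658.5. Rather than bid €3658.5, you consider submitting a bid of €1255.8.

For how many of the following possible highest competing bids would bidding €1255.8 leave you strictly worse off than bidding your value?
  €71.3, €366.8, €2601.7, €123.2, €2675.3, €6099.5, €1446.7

3

The deviation hurts exactly when the highest competing bid lies strictly between €1255.8 and €3658.5 — underbidding then forfeits a profitable win.
€71.3: below both → same outcome either way.
€366.8: below both → same outcome either way.
€2601.7: inside the interval → strictly worse (loss €1056.8).
€123.2: below both → same outcome either way.
€2675.3: inside the interval → strictly worse (loss €983.2).
€6099.5: above both → same outcome either way.
€1446.7: inside the interval → strictly worse (loss €2211.8).
Count: 3.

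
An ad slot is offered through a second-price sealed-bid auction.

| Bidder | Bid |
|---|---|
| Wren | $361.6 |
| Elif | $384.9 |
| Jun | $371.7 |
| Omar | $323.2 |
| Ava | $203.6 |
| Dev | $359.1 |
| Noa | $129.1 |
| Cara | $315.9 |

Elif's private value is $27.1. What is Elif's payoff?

Highest bid: Elif at $384.9, so Elif wins.
Second-highest bid: Jun at $371.7 — that is the price the winner pays.
Elif's payoff = value − price = $27.1 − $371.7 = −$344.6.

−$344.6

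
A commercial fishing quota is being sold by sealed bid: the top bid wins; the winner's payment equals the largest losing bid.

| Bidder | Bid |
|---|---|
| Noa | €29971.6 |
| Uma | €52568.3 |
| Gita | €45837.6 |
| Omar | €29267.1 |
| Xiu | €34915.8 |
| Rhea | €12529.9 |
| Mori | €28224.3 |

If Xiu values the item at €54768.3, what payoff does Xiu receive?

€0

Highest bid: Uma at €52568.3, so Uma wins.
Second-highest bid: Gita at €45837.6 — that is the price the winner pays.
Xiu did not win, so Xiu pays nothing and receives nothing: payoff €0.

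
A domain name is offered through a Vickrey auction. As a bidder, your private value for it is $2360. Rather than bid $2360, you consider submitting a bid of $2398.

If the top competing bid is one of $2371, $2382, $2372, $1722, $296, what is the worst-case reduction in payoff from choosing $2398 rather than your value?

$2371: truthful gives $0, deviation gives −$11 → loss $11.
$2382: truthful gives $0, deviation gives −$22 → loss $22.
$2372: truthful gives $0, deviation gives −$12 → loss $12.
$1722: same outcome either way → loss $0.
$296: same outcome either way → loss $0.
Maximum loss: $22.

$22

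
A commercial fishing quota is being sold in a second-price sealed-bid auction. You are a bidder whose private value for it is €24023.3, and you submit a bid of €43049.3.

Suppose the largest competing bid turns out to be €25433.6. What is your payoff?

Your bid €43049.3 exceeds the highest competing bid €25433.6, so you win.
In a second-price auction the winner pays the second-highest bid, €25433.6.
Payoff = value − price = €24023.3 − €25433.6 = −€1410.3.

−€1410.3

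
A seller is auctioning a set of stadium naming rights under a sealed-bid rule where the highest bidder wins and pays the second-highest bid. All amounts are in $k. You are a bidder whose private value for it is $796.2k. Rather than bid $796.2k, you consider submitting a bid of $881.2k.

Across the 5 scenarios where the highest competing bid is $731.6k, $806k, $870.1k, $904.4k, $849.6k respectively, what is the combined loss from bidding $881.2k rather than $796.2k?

The deviation costs you only when the competing bid falls strictly between $796.2k and $881.2k; elsewhere both bids give the same outcome.
$731.6k: outcomes coincide → loss $0k.
$806k: truthful payoff $0k, deviation payoff −$9.8k → loss $9.8k.
$870.1k: truthful payoff $0k, deviation payoff −$73.9k → loss $73.9k.
$904.4k: outcomes coincide → loss $0k.
$849.6k: truthful payoff $0k, deviation payoff −$53.4k → loss $53.4k.
Total loss = $9.8k + $73.9k + $53.4k = $137.1k.

$137.1k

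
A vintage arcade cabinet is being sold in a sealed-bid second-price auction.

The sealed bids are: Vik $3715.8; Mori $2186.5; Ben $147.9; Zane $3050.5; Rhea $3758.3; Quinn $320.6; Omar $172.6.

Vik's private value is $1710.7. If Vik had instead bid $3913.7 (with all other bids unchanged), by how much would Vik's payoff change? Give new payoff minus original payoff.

−$2047.6

The highest bid among the other bidders is $3758.3; Vik's bid doesn't change that.
Original bid $3715.8: Vik is not highest (top rival bid is $3758.3); payoff $0.
Alternative bid $3913.7: Vik is highest, pays the top rival bid $3758.3; payoff $1710.7 − $3758.3 = −$2047.6.
Change in payoff = −$2047.6 − ($0) = −$2047.6.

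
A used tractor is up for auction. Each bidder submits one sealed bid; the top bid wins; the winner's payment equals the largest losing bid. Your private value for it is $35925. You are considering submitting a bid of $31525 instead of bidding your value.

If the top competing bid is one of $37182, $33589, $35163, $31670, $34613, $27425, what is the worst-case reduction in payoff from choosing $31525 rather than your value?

$37182: same outcome either way → loss $0.
$33589: truthful gives $2336, deviation gives $0 → loss $2336.
$35163: truthful gives $762, deviation gives $0 → loss $762.
$31670: truthful gives $4255, deviation gives $0 → loss $4255.
$34613: truthful gives $1312, deviation gives $0 → loss $1312.
$27425: same outcome either way → loss $0.
Maximum loss: $4255.

$4255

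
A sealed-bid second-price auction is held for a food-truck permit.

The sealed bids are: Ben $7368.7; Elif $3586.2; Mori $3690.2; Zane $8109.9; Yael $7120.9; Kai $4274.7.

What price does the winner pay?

Highest bid: Zane at $8109.9, so Zane wins.
Second-highest bid: Ben at $7368.7 — that is the price the winner pays.

$7368.7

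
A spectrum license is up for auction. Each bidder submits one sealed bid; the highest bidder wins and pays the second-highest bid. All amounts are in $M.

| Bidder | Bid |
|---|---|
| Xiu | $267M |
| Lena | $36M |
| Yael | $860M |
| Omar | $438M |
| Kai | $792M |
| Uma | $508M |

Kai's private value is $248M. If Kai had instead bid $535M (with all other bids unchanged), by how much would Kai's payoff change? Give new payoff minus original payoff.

The highest bid among the other bidders is $860M; Kai's bid doesn't change that.
Original bid $792M: Kai is not highest (top rival bid is $860M); payoff $0M.
Alternative bid $535M: Kai is not highest (top rival bid is $860M); payoff $0M.
Change in payoff = $0M − ($0M) = $0M.

$0M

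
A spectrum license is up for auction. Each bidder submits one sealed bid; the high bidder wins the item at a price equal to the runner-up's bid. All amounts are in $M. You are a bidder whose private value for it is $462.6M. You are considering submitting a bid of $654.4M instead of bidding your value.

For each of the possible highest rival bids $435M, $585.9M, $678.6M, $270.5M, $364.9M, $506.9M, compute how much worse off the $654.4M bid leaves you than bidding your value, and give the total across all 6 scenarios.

$167.6M

The deviation costs you only when the competing bid falls strictly between $462.6M and $654.4M; elsewhere both bids give the same outcome.
$435M: outcomes coincide → loss $0M.
$585.9M: truthful payoff $0M, deviation payoff −$123.3M → loss $123.3M.
$678.6M: outcomes coincide → loss $0M.
$270.5M: outcomes coincide → loss $0M.
$364.9M: outcomes coincide → loss $0M.
$506.9M: truthful payoff $0M, deviation payoff −$44.3M → loss $44.3M.
Total loss = $123.3M + $44.3M = $167.6M.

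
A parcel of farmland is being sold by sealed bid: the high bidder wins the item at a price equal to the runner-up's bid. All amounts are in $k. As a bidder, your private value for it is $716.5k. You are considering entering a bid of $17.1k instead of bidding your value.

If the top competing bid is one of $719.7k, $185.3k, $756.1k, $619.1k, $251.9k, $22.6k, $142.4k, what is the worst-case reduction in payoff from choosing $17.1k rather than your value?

$719.7k: same outcome either way → loss $0k.
$185.3k: truthful gives $531.2k, deviation gives $0k → loss $531.2k.
$756.1k: same outcome either way → loss $0k.
$619.1k: truthful gives $97.4k, deviation gives $0k → loss $97.4k.
$251.9k: truthful gives $464.6k, deviation gives $0k → loss $464.6k.
$22.6k: truthful gives $693.9k, deviation gives $0k → loss $693.9k.
$142.4k: truthful gives $574.1k, deviation gives $0k → loss $574.1k.
Maximum loss: $693.9k.

$693.9k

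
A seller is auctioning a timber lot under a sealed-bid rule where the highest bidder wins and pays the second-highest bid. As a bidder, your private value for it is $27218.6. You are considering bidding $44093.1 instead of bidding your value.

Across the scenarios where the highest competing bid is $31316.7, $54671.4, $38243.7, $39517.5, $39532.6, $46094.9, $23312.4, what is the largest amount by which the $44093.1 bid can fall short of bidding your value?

$12314

$31316.7: truthful gives $0, deviation gives −$4098.1 → loss $4098.1.
$54671.4: same outcome either way → loss $0.
$38243.7: truthful gives $0, deviation gives −$11025.1 → loss $11025.1.
$39517.5: truthful gives $0, deviation gives −$12298.9 → loss $12298.9.
$39532.6: truthful gives $0, deviation gives −$12314 → loss $12314.
$46094.9: same outcome either way → loss $0.
$23312.4: same outcome either way → loss $0.
Maximum loss: $12314.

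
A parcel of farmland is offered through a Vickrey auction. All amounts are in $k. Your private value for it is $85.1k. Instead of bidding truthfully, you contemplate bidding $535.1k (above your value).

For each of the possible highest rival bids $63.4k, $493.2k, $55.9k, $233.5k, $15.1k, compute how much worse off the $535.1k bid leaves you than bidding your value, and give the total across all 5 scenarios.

The deviation costs you only when the competing bid falls strictly between $85.1k and $535.1k; elsewhere both bids give the same outcome.
$63.4k: outcomes coincide → loss $0k.
$493.2k: truthful payoff $0k, deviation payoff −$408.1k → loss $408.1k.
$55.9k: outcomes coincide → loss $0k.
$233.5k: truthful payoff $0k, deviation payoff −$148.4k → loss $148.4k.
$15.1k: outcomes coincide → loss $0k.
Total loss = $408.1k + $148.4k = $556.5k.

$556.5k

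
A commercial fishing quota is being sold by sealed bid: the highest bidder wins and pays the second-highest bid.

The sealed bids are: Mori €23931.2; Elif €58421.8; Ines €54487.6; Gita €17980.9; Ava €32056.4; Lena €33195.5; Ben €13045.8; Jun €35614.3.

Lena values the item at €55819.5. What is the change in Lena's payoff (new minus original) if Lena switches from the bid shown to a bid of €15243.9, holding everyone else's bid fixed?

€0

The highest bid among the other bidders is €58421.8; Lena's bid doesn't change that.
Original bid €33195.5: Lena is not highest (top rival bid is €58421.8); payoff €0.
Alternative bid €15243.9: Lena is not highest (top rival bid is €58421.8); payoff €0.
Change in payoff = €0 − (€0) = €0.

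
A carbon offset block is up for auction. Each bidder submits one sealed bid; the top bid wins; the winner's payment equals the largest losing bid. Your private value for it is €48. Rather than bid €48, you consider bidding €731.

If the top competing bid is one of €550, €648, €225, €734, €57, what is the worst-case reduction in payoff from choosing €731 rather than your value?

€550: truthful gives €0, deviation gives −€502 → loss €502.
€648: truthful gives €0, deviation gives −€600 → loss €600.
€225: truthful gives €0, deviation gives −€177 → loss €177.
€734: same outcome either way → loss €0.
€57: truthful gives €0, deviation gives −€9 → loss €9.
Maximum loss: €600.

€600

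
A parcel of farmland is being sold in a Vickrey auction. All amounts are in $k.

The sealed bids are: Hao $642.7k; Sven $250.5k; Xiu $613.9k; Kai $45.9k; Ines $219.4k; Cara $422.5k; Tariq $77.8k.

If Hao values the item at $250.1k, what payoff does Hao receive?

−$363.8k

Highest bid: Hao at $642.7k, so Hao wins.
Second-highest bid: Xiu at $613.9k — that is the price the winner pays.
Hao's payoff = value − price = $250.1k − $613.9k = −$363.8k.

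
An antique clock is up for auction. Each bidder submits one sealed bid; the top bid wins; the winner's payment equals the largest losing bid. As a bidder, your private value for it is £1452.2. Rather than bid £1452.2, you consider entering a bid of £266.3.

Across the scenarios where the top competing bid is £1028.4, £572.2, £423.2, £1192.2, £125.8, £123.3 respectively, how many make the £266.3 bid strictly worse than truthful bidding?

The deviation hurts exactly when the highest competing bid lies strictly between £266.3 and £1452.2 — underbidding then forfeits a profitable win.
£1028.4: inside the interval → strictly worse (loss £423.8).
£572.2: inside the interval → strictly worse (loss £880).
£423.2: inside the interval → strictly worse (loss £1029).
£1192.2: inside the interval → strictly worse (loss £260).
£125.8: below both → same outcome either way.
£123.3: below both → same outcome either way.
Count: 4.

4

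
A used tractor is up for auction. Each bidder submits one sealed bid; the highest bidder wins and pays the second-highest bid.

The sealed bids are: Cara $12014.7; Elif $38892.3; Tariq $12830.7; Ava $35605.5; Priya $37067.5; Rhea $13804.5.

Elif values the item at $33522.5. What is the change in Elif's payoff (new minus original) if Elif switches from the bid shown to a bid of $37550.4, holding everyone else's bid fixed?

The highest bid among the other bidders is $37067.5; Elif's bid doesn't change that.
Original bid $38892.3: Elif is highest, pays the top rival bid $37067.5; payoff $33522.5 − $37067.5 = −$3545.
Alternative bid $37550.4: Elif is highest, pays the top rival bid $37067.5; payoff $33522.5 − $37067.5 = −$3545.
Change in payoff = −$3545 − (−$3545) = $0.

$0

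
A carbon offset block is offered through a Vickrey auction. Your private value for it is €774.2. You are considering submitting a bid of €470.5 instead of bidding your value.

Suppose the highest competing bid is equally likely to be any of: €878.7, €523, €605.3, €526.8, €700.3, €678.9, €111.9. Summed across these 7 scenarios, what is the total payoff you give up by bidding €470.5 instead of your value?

€836.7

The deviation costs you only when the competing bid falls strictly between €470.5 and €774.2; elsewhere both bids give the same outcome.
€878.7: outcomes coincide → loss €0.
€523: truthful payoff €251.2, deviation payoff €0 → loss €251.2.
€605.3: truthful payoff €168.9, deviation payoff €0 → loss €168.9.
€526.8: truthful payoff €247.4, deviation payoff €0 → loss €247.4.
€700.3: truthful payoff €73.9, deviation payoff €0 → loss €73.9.
€678.9: truthful payoff €95.3, deviation payoff €0 → loss €95.3.
€111.9: outcomes coincide → loss €0.
Total loss = €251.2 + €168.9 + €247.4 + €73.9 + €95.3 = €836.7.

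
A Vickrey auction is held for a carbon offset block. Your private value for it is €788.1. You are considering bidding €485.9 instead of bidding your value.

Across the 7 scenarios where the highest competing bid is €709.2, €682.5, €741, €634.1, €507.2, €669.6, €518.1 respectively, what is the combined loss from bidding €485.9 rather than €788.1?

€1055

The deviation costs you only when the competing bid falls strictly between €485.9 and €788.1; elsewhere both bids give the same outcome.
€709.2: truthful payoff €78.9, deviation payoff €0 → loss €78.9.
€682.5: truthful payoff €105.6, deviation payoff €0 → loss €105.6.
€741: truthful payoff €47.1, deviation payoff €0 → loss €47.1.
€634.1: truthful payoff €154, deviation payoff €0 → loss €154.
€507.2: truthful payoff €280.9, deviation payoff €0 → loss €280.9.
€669.6: truthful payoff €118.5, deviation payoff €0 → loss €118.5.
€518.1: truthful payoff €270, deviation payoff €0 → loss €270.
Total loss = €78.9 + €105.6 + €47.1 + €154 + €280.9 + €118.5 + €270 = €1055.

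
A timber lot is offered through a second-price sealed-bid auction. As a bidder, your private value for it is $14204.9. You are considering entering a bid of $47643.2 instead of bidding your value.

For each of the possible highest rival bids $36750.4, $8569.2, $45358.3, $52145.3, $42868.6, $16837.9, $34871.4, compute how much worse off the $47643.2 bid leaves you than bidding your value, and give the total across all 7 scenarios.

$105662.1

The deviation costs you only when the competing bid falls strictly between $14204.9 and $47643.2; elsewhere both bids give the same outcome.
$36750.4: truthful payoff $0, deviation payoff −$22545.5 → loss $22545.5.
$8569.2: outcomes coincide → loss $0.
$45358.3: truthful payoff $0, deviation payoff −$31153.4 → loss $31153.4.
$52145.3: outcomes coincide → loss $0.
$42868.6: truthful payoff $0, deviation payoff −$28663.7 → loss $28663.7.
$16837.9: truthful payoff $0, deviation payoff −$2633 → loss $2633.
$34871.4: truthful payoff $0, deviation payoff −$20666.5 → loss $20666.5.
Total loss = $22545.5 + $31153.4 + $28663.7 + $2633 + $20666.5 = $105662.1.
Because the price is fixed by the runner-up's bid, deviating from your value can only change a good outcome into a bad one — never the reverse.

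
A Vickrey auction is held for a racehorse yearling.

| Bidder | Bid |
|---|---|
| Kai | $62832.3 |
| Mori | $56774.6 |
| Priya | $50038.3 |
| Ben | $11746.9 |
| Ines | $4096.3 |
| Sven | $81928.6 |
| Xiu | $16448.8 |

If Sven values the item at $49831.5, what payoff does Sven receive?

−$13000.8

Highest bid: Sven at $81928.6, so Sven wins.
Second-highest bid: Kai at $62832.3 — that is the price the winner pays.
Sven's payoff = value − price = $49831.5 − $62832.3 = −$13000.8.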